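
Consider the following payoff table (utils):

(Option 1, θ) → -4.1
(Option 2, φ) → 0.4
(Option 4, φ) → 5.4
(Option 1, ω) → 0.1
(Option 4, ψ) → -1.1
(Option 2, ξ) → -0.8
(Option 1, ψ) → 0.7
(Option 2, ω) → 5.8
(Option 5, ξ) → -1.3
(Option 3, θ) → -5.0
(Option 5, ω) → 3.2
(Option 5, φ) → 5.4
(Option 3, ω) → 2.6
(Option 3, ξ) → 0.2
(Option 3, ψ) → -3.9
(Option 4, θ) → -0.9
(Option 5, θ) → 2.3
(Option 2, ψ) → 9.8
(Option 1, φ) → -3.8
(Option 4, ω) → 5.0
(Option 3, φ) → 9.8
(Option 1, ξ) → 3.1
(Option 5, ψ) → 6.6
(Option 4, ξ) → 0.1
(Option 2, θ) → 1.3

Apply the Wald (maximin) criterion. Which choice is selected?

Row minima: Option 1=-4.1, Option 2=-0.8, Option 3=-5.0, Option 4=-1.1, Option 5=-1.3
Best worst-case = -0.8 → Option 2.

Option 2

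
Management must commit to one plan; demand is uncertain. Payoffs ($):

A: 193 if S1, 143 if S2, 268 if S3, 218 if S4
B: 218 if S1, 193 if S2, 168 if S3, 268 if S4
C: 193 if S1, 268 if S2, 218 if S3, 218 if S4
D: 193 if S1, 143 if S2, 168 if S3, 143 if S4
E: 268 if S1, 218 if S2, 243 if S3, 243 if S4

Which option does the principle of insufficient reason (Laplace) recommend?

Row averages: A=205.5, B=211.75, C=224.25, D=161.75, E=243
Highest average = 243 → E.

E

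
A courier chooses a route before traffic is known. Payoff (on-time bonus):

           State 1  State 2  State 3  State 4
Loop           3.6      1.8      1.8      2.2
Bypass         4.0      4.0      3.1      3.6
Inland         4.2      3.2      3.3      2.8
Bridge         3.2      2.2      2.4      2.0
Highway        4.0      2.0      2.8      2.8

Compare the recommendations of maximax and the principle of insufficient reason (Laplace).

maximax → Inland; laplace → Bypass (disagree)

Row maxima: Loop=3.6, Bypass=4.0, Inland=4.2, Bridge=3.2, Highway=4.0
Best best-case = 4.2 → Inland.
Row averages: Loop=2.35, Bypass=3.675, Inland=3.375, Bridge=2.45, Highway=2.9
Highest average = 3.675 → Bypass.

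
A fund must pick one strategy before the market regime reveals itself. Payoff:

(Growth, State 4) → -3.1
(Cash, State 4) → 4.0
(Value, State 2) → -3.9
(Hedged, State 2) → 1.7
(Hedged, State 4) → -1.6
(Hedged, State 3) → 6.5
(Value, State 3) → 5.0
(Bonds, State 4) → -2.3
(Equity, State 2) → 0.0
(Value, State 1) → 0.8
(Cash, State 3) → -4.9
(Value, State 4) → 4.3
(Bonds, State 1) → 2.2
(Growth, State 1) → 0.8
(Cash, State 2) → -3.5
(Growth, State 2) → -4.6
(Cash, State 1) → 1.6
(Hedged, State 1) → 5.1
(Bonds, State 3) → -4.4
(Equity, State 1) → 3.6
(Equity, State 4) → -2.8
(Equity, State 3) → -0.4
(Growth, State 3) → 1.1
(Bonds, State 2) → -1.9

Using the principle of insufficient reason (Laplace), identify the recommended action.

Hedged

Row averages: Growth=-1.45, Cash=-0.7, Equity=0.1, Bonds=-1.6, Hedged=2.925, Value=1.55
Highest average = 2.925 → Hedged.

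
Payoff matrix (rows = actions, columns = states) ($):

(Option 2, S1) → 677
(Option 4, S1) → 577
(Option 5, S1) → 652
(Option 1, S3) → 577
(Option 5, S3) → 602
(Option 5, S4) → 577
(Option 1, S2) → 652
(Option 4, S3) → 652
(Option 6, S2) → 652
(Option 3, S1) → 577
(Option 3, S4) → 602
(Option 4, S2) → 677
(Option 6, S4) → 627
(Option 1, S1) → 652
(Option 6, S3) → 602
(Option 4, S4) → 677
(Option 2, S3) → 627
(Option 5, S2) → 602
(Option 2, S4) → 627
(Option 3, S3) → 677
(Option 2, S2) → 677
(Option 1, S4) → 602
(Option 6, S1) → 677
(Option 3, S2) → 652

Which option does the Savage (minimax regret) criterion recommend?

Option 2

Column bests: S1=677, S2=677, S3=677, S4=677.
Option 1 regrets: 25, 25, 100, 75 → max 100
Option 2 regrets: 0, 0, 50, 50 → max 50
Option 3 regrets: 100, 25, 0, 75 → max 100
Option 4 regrets: 100, 0, 25, 0 → max 100
Option 5 regrets: 25, 75, 75, 100 → max 100
Option 6 regrets: 0, 25, 75, 50 → max 75
Smallest max regret = 50 → Option 2.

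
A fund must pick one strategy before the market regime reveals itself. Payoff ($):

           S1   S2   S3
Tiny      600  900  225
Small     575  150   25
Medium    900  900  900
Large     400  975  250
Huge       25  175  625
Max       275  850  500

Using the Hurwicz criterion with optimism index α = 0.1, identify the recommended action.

Medium

Tiny: 0.1·900 + 0.9·225 = 292.5
Small: 0.1·575 + 0.9·25 = 80
Medium: 0.1·900 + 0.9·900 = 900
Large: 0.1·975 + 0.9·250 = 322.5
Huge: 0.1·625 + 0.9·25 = 85
Max: 0.1·850 + 0.9·275 = 332.5
Highest Hurwicz score = 900 → Medium.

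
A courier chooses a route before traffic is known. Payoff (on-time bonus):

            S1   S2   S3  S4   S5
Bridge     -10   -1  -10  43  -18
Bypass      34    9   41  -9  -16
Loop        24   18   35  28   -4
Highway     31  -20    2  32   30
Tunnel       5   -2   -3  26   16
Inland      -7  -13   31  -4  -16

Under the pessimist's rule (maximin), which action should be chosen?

Row minima: Bridge=-18, Bypass=-16, Loop=-4, Highway=-20, Tunnel=-3, Inland=-16
Best worst-case = -3 → Tunnel.

Tunnel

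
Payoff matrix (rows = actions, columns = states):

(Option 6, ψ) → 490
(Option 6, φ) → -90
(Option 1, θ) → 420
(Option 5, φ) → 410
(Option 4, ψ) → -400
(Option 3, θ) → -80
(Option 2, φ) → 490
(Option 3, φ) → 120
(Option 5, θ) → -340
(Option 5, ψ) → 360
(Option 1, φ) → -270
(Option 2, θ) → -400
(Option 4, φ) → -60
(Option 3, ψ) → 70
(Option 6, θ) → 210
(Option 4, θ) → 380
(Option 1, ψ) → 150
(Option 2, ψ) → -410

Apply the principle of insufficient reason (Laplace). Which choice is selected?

Row averages: Option 1=100, Option 2=-320/3, Option 3=110/3, Option 4=-80/3, Option 5=430/3, Option 6=610/3
Highest average = 610/3 → Option 6.

Option 6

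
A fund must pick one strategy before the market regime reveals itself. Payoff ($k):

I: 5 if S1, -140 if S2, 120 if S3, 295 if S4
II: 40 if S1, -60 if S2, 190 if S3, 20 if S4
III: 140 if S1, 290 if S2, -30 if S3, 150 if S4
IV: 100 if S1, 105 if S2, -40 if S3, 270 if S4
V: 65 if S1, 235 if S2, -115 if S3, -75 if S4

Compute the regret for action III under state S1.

Best payoff under S1 is 140.
Regret = 140 − 140 = 0.

0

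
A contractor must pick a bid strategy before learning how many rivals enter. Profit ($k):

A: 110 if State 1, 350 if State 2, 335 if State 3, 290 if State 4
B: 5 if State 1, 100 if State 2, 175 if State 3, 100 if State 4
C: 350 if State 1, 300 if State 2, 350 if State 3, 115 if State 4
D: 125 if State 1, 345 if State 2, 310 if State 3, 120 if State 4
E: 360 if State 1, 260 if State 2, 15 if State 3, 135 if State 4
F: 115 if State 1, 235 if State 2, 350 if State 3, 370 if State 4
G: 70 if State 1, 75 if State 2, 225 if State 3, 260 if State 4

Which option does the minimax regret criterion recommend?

F

Column bests: State 1=360, State 2=350, State 3=350, State 4=370.
A regrets: 250, 0, 15, 80 → max 250
B regrets: 355, 250, 175, 270 → max 355
C regrets: 10, 50, 0, 255 → max 255
D regrets: 235, 5, 40, 250 → max 250
E regrets: 0, 90, 335, 235 → max 335
F regrets: 245, 115, 0, 0 → max 245
G regrets: 290, 275, 125, 110 → max 290
Smallest max regret = 245 → F.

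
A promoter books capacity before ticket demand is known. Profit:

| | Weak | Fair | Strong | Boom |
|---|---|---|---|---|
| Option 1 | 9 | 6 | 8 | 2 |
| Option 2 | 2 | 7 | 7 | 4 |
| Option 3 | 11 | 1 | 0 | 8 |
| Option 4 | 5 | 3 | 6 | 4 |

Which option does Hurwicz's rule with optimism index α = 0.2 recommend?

Option 1: 0.2·9 + 0.8·2 = 3.4
Option 2: 0.2·7 + 0.8·2 = 3
Option 3: 0.2·11 + 0.8·0 = 2.2
Option 4: 0.2·6 + 0.8·3 = 3.6
Highest Hurwicz score = 3.6 → Option 4.

Option 4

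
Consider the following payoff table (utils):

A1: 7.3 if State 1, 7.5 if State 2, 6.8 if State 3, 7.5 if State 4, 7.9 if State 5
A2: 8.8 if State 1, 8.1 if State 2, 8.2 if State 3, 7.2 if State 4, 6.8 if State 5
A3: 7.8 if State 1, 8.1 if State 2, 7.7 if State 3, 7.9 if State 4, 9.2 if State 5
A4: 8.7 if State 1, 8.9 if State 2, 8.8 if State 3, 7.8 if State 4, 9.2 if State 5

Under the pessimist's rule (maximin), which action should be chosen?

A4

Row minima: A1=6.8, A2=6.8, A3=7.7, A4=7.8
Best worst-case = 7.8 → A4.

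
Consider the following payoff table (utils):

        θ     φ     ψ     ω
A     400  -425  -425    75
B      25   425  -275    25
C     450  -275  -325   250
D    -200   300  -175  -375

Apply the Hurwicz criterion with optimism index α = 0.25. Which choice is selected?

B

A: 0.25·400 + 0.75·(-425) = -218.75
B: 0.25·425 + 0.75·(-275) = -100
C: 0.25·450 + 0.75·(-325) = -131.25
D: 0.25·300 + 0.75·(-375) = -206.25
Highest Hurwicz score = -100 → B.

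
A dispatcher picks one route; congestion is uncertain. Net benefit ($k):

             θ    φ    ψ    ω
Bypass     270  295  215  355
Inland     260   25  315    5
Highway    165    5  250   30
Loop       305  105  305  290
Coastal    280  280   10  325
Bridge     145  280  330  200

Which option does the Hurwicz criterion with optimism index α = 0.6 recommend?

Bypass: 0.6·355 + 0.4·215 = 299
Inland: 0.6·315 + 0.4·5 = 191
Highway: 0.6·250 + 0.4·5 = 152
Loop: 0.6·305 + 0.4·105 = 225
Coastal: 0.6·325 + 0.4·10 = 199
Bridge: 0.6·330 + 0.4·145 = 256
Highest Hurwicz score = 299 → Bypass.

Bypass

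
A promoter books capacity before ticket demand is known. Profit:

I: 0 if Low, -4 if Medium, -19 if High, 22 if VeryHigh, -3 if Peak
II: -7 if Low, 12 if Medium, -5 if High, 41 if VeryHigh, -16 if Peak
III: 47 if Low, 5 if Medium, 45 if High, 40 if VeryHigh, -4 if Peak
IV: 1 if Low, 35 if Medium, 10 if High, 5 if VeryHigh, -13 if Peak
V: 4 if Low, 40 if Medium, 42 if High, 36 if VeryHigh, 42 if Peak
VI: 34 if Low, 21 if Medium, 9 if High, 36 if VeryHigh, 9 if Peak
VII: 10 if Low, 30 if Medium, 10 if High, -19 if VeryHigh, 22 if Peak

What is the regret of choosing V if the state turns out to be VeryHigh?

Best payoff under VeryHigh is 41.
Regret = 41 − 36 = 5.

5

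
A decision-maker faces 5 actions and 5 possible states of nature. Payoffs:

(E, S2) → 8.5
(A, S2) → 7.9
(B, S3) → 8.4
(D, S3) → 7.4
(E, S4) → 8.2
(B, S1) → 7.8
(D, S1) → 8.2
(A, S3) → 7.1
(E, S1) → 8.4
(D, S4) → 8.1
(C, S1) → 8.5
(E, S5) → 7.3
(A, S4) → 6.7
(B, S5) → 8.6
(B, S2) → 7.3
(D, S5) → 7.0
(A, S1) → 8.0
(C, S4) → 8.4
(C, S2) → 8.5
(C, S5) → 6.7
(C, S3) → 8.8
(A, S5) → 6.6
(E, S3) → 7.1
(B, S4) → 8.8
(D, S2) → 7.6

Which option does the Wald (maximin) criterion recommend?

Row minima: A=6.6, B=7.3, C=6.7, D=7.0, E=7.1
Best worst-case = 7.3 → B.

B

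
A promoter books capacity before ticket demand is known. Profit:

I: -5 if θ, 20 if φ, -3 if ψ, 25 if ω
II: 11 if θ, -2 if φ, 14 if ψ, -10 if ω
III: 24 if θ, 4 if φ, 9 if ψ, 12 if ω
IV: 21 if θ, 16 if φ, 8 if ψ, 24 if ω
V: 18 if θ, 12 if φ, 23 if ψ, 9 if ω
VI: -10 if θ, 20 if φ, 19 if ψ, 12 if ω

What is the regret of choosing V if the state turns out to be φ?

8

Best payoff under φ is 20.
Regret = 20 − 12 = 8.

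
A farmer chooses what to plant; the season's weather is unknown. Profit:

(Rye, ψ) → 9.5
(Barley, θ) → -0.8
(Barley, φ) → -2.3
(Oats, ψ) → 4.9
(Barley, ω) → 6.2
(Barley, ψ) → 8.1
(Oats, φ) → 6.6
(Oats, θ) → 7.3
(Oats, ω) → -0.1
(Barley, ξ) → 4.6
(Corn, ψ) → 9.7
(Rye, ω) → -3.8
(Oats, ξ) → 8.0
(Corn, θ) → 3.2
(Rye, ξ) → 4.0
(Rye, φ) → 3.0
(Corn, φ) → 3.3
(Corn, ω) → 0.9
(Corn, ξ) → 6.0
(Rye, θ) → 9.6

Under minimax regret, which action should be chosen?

Oats

Column bests: θ=9.6, φ=6.6, ψ=9.7, ω=6.2, ξ=8.0.
Barley regrets: 10.4, 8.9, 1.6, 0.0, 3.4 → max 10.4
Corn regrets: 6.4, 3.3, 0.0, 5.3, 2.0 → max 6.4
Oats regrets: 2.3, 0.0, 4.8, 6.3, 0.0 → max 6.3
Rye regrets: 0.0, 3.6, 0.2, 10.0, 4.0 → max 10.0
Smallest max regret = 6.3 → Oats.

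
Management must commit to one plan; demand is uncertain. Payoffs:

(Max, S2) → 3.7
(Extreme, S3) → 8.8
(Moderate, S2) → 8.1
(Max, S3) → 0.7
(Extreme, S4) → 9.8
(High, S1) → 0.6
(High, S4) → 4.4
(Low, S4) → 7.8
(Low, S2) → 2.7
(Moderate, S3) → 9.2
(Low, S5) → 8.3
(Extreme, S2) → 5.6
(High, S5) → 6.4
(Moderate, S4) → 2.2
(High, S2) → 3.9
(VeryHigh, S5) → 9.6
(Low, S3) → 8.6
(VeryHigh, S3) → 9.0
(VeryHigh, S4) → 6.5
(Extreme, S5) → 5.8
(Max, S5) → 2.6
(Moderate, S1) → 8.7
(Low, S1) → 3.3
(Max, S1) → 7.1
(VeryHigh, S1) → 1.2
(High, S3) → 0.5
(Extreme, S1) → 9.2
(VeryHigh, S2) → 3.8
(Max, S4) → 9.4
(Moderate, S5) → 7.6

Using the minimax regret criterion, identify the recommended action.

Column bests: S1=9.2, S2=8.1, S3=9.2, S4=9.8, S5=9.6.
Low regrets: 5.9, 5.4, 0.6, 2.0, 1.3 → max 5.9
Moderate regrets: 0.5, 0.0, 0.0, 7.6, 2.0 → max 7.6
High regrets: 8.6, 4.2, 8.7, 5.4, 3.2 → max 8.7
VeryHigh regrets: 8.0, 4.3, 0.2, 3.3, 0.0 → max 8.0
Extreme regrets: 0.0, 2.5, 0.4, 0.0, 3.8 → max 3.8
Max regrets: 2.1, 4.4, 8.5, 0.4, 7.0 → max 8.5
Smallest max regret = 3.8 → Extreme.

Extreme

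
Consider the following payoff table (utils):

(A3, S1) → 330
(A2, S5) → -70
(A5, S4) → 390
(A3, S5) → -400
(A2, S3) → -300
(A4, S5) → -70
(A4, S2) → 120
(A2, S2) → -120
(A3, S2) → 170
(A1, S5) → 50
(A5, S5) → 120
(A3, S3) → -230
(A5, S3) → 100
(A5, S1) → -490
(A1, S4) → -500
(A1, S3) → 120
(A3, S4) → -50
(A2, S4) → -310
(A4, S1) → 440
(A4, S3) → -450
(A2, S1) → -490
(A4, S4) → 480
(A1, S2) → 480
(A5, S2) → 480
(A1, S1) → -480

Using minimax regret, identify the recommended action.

A3

Column bests: S1=440, S2=480, S3=120, S4=480, S5=120.
A1 regrets: 920, 0, 0, 980, 70 → max 980
A2 regrets: 930, 600, 420, 790, 190 → max 930
A3 regrets: 110, 310, 350, 530, 520 → max 530
A4 regrets: 0, 360, 570, 0, 190 → max 570
A5 regrets: 930, 0, 20, 90, 0 → max 930
Smallest max regret = 530 → A3.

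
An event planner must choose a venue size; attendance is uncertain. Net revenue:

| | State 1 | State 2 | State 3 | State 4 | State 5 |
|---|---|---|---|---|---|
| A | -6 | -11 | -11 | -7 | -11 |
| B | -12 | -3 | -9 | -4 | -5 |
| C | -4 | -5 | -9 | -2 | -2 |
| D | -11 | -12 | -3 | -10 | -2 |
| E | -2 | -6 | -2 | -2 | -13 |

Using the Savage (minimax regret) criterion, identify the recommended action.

Column bests: State 1=-2, State 2=-3, State 3=-2, State 4=-2, State 5=-2.
A regrets: 4, 8, 9, 5, 9 → max 9
B regrets: 10, 0, 7, 2, 3 → max 10
C regrets: 2, 2, 7, 0, 0 → max 7
D regrets: 9, 9, 1, 8, 0 → max 9
E regrets: 0, 3, 0, 0, 11 → max 11
Smallest max regret = 7 → C.

C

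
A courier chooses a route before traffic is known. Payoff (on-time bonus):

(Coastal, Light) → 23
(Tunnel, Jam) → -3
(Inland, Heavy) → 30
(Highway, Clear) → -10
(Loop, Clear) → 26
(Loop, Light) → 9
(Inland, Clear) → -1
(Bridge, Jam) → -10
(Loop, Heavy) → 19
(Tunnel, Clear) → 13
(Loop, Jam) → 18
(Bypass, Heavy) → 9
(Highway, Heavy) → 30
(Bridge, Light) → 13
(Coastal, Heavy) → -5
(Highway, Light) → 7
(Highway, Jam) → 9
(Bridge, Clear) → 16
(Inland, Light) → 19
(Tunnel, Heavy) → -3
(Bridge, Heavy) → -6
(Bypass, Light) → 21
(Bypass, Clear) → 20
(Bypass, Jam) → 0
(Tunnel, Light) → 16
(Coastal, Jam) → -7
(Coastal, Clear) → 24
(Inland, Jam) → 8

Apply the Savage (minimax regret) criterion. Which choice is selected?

Loop

Column bests: Clear=26, Light=23, Heavy=30, Jam=18.
Inland regrets: 27, 4, 0, 10 → max 27
Loop regrets: 0, 14, 11, 0 → max 14
Tunnel regrets: 13, 7, 33, 21 → max 33
Highway regrets: 36, 16, 0, 9 → max 36
Coastal regrets: 2, 0, 35, 25 → max 35
Bypass regrets: 6, 2, 21, 18 → max 21
Bridge regrets: 10, 10, 36, 28 → max 36
Smallest max regret = 14 → Loop.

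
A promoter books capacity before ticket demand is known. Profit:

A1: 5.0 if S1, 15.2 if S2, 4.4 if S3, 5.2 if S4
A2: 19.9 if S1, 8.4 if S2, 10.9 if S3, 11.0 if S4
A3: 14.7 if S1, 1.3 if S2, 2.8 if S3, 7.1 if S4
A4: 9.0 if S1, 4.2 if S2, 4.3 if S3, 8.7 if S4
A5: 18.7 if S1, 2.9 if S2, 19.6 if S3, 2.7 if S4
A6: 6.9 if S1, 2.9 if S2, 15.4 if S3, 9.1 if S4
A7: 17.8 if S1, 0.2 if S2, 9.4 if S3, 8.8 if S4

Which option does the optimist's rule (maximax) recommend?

A2

Row maxima: A1=15.2, A2=19.9, A3=14.7, A4=9.0, A5=19.6, A6=15.4, A7=17.8
Best best-case = 19.9 → A2.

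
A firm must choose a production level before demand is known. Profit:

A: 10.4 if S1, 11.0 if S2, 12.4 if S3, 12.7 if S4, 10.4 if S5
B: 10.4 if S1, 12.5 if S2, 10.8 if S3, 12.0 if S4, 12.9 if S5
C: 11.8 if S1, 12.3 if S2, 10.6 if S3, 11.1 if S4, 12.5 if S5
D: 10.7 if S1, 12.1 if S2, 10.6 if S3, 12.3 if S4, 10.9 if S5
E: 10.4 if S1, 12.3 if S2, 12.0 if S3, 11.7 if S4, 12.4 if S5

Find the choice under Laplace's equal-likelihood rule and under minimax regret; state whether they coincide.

Row averages: A=11.38, B=11.72, C=11.66, D=11.32, E=11.76
Highest average = 11.76 → E.
Column bests: S1=11.8, S2=12.5, S3=12.4, S4=12.7, S5=12.9.
A regrets: 1.4, 1.5, 0.0, 0.0, 2.5 → max 2.5
B regrets: 1.4, 0.0, 1.6, 0.7, 0.0 → max 1.6
C regrets: 0.0, 0.2, 1.8, 1.6, 0.4 → max 1.8
D regrets: 1.1, 0.4, 1.8, 0.4, 2.0 → max 2.0
E regrets: 1.4, 0.2, 0.4, 1.0, 0.5 → max 1.4
Smallest max regret = 1.4 → E.

laplace → E; minimax regret → E (agree)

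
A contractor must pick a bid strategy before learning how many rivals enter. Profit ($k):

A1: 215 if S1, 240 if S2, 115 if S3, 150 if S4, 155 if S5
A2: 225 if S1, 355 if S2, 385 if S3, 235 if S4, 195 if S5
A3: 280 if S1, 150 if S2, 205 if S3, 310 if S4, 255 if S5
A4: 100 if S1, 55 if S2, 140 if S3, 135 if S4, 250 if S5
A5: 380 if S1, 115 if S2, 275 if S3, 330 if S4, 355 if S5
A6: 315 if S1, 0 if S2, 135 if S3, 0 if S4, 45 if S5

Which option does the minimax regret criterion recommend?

A2

Column bests: S1=380, S2=355, S3=385, S4=330, S5=355.
A1 regrets: 165, 115, 270, 180, 200 → max 270
A2 regrets: 155, 0, 0, 95, 160 → max 160
A3 regrets: 100, 205, 180, 20, 100 → max 205
A4 regrets: 280, 300, 245, 195, 105 → max 300
A5 regrets: 0, 240, 110, 0, 0 → max 240
A6 regrets: 65, 355, 250, 330, 310 → max 355
Smallest max regret = 160 → A2.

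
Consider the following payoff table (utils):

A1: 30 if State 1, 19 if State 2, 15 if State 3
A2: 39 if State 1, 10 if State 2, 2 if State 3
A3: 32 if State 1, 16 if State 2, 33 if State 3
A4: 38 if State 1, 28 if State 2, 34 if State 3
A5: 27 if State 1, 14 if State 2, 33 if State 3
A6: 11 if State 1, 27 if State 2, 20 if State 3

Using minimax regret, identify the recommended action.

Column bests: State 1=39, State 2=28, State 3=34.
A1 regrets: 9, 9, 19 → max 19
A2 regrets: 0, 18, 32 → max 32
A3 regrets: 7, 12, 1 → max 12
A4 regrets: 1, 0, 0 → max 1
A5 regrets: 12, 14, 1 → max 14
A6 regrets: 28, 1, 14 → max 28
Smallest max regret = 1 → A4.

A4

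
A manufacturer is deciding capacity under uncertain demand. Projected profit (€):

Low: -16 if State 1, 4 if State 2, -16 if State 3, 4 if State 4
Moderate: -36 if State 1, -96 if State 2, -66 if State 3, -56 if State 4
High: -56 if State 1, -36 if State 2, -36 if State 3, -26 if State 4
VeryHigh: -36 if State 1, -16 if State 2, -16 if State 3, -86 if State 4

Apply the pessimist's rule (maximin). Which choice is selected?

Low

Row minima: Low=-16, Moderate=-96, High=-56, VeryHigh=-86
Best worst-case = -16 → Low.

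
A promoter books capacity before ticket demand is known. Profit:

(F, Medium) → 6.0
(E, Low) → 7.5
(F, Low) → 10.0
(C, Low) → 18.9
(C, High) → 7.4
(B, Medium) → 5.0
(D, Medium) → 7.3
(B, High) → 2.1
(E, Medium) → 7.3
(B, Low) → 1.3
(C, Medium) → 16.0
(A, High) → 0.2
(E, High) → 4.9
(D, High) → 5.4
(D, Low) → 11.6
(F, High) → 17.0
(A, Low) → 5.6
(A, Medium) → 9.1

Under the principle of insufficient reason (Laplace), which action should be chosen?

Row averages: A=149/30, B=2.8, C=14.1, D=8.1, E=197/30, F=11
Highest average = 14.1 → C.

C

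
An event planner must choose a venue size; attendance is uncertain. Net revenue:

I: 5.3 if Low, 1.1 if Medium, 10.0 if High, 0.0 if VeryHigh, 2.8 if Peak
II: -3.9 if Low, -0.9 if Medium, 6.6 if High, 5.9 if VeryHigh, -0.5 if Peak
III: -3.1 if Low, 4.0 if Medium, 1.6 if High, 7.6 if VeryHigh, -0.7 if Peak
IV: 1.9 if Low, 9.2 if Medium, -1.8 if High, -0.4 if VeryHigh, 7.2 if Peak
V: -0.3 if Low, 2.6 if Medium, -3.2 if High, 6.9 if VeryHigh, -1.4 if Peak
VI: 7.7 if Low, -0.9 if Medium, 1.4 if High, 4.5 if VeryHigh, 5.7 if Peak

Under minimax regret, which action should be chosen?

Column bests: Low=7.7, Medium=9.2, High=10.0, VeryHigh=7.6, Peak=7.2.
I regrets: 2.4, 8.1, 0.0, 7.6, 4.4 → max 8.1
II regrets: 11.6, 10.1, 3.4, 1.7, 7.7 → max 11.6
III regrets: 10.8, 5.2, 8.4, 0.0, 7.9 → max 10.8
IV regrets: 5.8, 0.0, 11.8, 8.0, 0.0 → max 11.8
V regrets: 8.0, 6.6, 13.2, 0.7, 8.6 → max 13.2
VI regrets: 0.0, 10.1, 8.6, 3.1, 1.5 → max 10.1
Smallest max regret = 8.1 → I.

I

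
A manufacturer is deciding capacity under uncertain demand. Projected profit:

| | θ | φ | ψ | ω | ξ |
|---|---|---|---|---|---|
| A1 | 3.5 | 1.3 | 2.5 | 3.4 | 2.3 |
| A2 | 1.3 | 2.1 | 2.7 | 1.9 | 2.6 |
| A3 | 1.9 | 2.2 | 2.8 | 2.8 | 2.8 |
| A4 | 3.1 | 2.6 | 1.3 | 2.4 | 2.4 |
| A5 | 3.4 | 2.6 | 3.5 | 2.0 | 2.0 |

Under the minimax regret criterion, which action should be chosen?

A1

Column bests: θ=3.5, φ=2.6, ψ=3.5, ω=3.4, ξ=2.8.
A1 regrets: 0.0, 1.3, 1.0, 0.0, 0.5 → max 1.3
A2 regrets: 2.2, 0.5, 0.8, 1.5, 0.2 → max 2.2
A3 regrets: 1.6, 0.4, 0.7, 0.6, 0.0 → max 1.6
A4 regrets: 0.4, 0.0, 2.2, 1.0, 0.4 → max 2.2
A5 regrets: 0.1, 0.0, 0.0, 1.4, 0.8 → max 1.4
Smallest max regret = 1.3 → A1.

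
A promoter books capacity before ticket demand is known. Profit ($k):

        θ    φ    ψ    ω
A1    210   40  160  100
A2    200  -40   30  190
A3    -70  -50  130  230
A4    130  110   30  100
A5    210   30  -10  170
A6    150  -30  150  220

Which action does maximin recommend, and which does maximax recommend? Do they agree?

maximin → A1; maximax → A3 (disagree)

Row minima: A1=40, A2=-40, A3=-70, A4=30, A5=-10, A6=-30
Best worst-case = 40 → A1.
Row maxima: A1=210, A2=200, A3=230, A4=130, A5=210, A6=220
Best best-case = 230 → A3.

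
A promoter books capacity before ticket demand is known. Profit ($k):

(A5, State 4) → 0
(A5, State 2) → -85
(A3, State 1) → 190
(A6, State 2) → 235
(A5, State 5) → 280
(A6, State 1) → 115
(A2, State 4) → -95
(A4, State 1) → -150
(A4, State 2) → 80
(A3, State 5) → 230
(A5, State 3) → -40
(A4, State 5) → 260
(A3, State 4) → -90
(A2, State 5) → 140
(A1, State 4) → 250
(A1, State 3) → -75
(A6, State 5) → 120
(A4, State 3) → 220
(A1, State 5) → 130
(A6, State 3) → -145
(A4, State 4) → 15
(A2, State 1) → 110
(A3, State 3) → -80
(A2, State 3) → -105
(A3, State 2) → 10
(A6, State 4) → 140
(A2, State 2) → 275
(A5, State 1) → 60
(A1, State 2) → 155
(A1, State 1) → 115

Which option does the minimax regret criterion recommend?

A1

Column bests: State 1=190, State 2=275, State 3=220, State 4=250, State 5=280.
A1 regrets: 75, 120, 295, 0, 150 → max 295
A2 regrets: 80, 0, 325, 345, 140 → max 345
A3 regrets: 0, 265, 300, 340, 50 → max 340
A4 regrets: 340, 195, 0, 235, 20 → max 340
A5 regrets: 130, 360, 260, 250, 0 → max 360
A6 regrets: 75, 40, 365, 110, 160 → max 365
Smallest max regret = 295 → A1.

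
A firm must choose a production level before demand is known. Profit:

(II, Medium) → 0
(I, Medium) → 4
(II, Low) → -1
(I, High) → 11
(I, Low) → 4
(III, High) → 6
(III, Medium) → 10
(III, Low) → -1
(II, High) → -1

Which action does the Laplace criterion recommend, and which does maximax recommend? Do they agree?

Row averages: I=19/3, II=-2/3, III=5
Highest average = 19/3 → I.
Row maxima: I=11, II=0, III=10
Best best-case = 11 → I.

laplace → I; maximax → I (agree)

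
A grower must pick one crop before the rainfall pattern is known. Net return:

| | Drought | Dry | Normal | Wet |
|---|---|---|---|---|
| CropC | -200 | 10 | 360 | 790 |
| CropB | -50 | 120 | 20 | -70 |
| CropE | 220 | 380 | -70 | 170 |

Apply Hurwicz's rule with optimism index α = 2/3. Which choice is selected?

CropC

CropC: 2/3·790 + 1/3·(-200) = 460
CropB: 2/3·120 + 1/3·(-70) = 170/3
CropE: 2/3·380 + 1/3·(-70) = 230
Highest Hurwicz score = 460 → CropC.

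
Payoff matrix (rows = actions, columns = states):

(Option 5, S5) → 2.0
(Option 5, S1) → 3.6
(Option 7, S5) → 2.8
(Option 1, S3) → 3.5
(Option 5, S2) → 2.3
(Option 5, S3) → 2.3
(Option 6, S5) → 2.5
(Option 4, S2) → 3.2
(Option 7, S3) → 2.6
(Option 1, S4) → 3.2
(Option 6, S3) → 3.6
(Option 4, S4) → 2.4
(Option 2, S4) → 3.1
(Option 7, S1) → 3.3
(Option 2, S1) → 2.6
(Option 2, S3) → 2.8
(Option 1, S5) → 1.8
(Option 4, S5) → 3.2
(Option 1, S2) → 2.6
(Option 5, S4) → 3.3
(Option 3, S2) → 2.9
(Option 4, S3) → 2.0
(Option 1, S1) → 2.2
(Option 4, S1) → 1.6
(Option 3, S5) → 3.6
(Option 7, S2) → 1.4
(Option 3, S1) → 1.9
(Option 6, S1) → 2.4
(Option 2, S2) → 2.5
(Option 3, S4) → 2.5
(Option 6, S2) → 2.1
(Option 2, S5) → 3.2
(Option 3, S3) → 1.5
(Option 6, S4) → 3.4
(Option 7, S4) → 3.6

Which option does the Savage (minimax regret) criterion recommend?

Option 2

Column bests: S1=3.6, S2=3.2, S3=3.6, S4=3.6, S5=3.6.
Option 1 regrets: 1.4, 0.6, 0.1, 0.4, 1.8 → max 1.8
Option 2 regrets: 1.0, 0.7, 0.8, 0.5, 0.4 → max 1.0
Option 3 regrets: 1.7, 0.3, 2.1, 1.1, 0.0 → max 2.1
Option 4 regrets: 2.0, 0.0, 1.6, 1.2, 0.4 → max 2.0
Option 5 regrets: 0.0, 0.9, 1.3, 0.3, 1.6 → max 1.6
Option 6 regrets: 1.2, 1.1, 0.0, 0.2, 1.1 → max 1.2
Option 7 regrets: 0.3, 1.8, 1.0, 0.0, 0.8 → max 1.8
Smallest max regret = 1.0 → Option 2.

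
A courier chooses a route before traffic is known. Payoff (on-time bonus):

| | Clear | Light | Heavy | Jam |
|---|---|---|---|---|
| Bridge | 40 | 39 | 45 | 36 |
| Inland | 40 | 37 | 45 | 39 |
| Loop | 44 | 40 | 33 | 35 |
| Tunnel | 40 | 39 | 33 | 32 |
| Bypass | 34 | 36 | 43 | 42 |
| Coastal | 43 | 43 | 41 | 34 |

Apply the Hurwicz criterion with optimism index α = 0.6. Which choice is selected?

Bridge: 0.6·45 + 0.4·36 = 41.4
Inland: 0.6·45 + 0.4·37 = 41.8
Loop: 0.6·44 + 0.4·33 = 39.6
Tunnel: 0.6·40 + 0.4·32 = 36.8
Bypass: 0.6·43 + 0.4·34 = 39.4
Coastal: 0.6·43 + 0.4·34 = 39.4
Highest Hurwicz score = 41.8 → Inland.

Inland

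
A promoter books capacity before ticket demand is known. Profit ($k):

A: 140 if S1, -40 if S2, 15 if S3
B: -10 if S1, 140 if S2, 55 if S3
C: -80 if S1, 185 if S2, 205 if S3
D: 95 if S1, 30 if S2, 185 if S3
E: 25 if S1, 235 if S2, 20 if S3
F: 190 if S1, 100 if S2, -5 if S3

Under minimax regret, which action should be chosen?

E

Column bests: S1=190, S2=235, S3=205.
A regrets: 50, 275, 190 → max 275
B regrets: 200, 95, 150 → max 200
C regrets: 270, 50, 0 → max 270
D regrets: 95, 205, 20 → max 205
E regrets: 165, 0, 185 → max 185
F regrets: 0, 135, 210 → max 210
Smallest max regret = 185 → E.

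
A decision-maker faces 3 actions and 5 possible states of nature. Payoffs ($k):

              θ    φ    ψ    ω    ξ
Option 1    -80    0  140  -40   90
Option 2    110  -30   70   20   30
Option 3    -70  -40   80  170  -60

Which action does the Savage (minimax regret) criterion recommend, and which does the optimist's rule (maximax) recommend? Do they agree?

minimax regret → Option 2; maximax → Option 3 (disagree)

Column bests: θ=110, φ=0, ψ=140, ω=170, ξ=90.
Option 1 regrets: 190, 0, 0, 210, 0 → max 210
Option 2 regrets: 0, 30, 70, 150, 60 → max 150
Option 3 regrets: 180, 40, 60, 0, 150 → max 180
Smallest max regret = 150 → Option 2.
Row maxima: Option 1=140, Option 2=110, Option 3=170
Best best-case = 170 → Option 3.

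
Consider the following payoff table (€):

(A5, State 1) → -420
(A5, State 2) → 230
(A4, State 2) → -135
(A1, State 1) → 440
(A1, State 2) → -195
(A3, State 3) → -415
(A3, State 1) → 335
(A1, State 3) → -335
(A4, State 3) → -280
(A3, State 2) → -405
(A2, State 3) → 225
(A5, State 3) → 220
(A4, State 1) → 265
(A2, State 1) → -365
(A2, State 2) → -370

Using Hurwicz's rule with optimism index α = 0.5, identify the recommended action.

A1: 0.5·440 + 0.5·(-335) = 52.5
A2: 0.5·225 + 0.5·(-370) = -72.5
A3: 0.5·335 + 0.5·(-415) = -40
A4: 0.5·265 + 0.5·(-280) = -7.5
A5: 0.5·230 + 0.5·(-420) = -95
Highest Hurwicz score = 52.5 → A1.

A1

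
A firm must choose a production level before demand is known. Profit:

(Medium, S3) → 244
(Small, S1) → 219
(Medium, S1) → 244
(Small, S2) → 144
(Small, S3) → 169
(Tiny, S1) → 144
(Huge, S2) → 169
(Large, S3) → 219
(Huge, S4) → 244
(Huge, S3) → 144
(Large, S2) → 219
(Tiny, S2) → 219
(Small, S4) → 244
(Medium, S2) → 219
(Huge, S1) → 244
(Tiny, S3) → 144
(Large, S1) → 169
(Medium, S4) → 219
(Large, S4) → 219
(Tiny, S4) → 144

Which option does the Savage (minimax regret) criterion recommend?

Medium

Column bests: S1=244, S2=219, S3=244, S4=244.
Tiny regrets: 100, 0, 100, 100 → max 100
Small regrets: 25, 75, 75, 0 → max 75
Medium regrets: 0, 0, 0, 25 → max 25
Large regrets: 75, 0, 25, 25 → max 75
Huge regrets: 0, 50, 100, 0 → max 100
Smallest max regret = 25 → Medium.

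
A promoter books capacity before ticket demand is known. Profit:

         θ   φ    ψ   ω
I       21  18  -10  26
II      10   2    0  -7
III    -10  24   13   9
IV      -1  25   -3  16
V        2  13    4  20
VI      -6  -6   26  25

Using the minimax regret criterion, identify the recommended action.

Column bests: θ=21, φ=25, ψ=26, ω=26.
I regrets: 0, 7, 36, 0 → max 36
II regrets: 11, 23, 26, 33 → max 33
III regrets: 31, 1, 13, 17 → max 31
IV regrets: 22, 0, 29, 10 → max 29
V regrets: 19, 12, 22, 6 → max 22
VI regrets: 27, 31, 0, 1 → max 31
Smallest max regret = 22 → V.

V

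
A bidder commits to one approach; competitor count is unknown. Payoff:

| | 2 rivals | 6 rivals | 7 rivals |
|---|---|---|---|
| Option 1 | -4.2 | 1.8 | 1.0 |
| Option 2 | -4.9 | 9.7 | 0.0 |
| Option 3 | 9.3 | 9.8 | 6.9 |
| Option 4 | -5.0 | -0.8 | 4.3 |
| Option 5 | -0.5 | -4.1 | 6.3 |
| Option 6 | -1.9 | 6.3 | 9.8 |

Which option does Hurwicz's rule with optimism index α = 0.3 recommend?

Option 1: 0.3·1.8 + 0.7·(-4.2) = -2.4
Option 2: 0.3·9.7 + 0.7·(-4.9) = -0.52
Option 3: 0.3·9.8 + 0.7·6.9 = 7.77
Option 4: 0.3·4.3 + 0.7·(-5.0) = -2.21
Option 5: 0.3·6.3 + 0.7·(-4.1) = -0.98
Option 6: 0.3·9.8 + 0.7·(-1.9) = 1.61
Highest Hurwicz score = 7.77 → Option 3.

Option 3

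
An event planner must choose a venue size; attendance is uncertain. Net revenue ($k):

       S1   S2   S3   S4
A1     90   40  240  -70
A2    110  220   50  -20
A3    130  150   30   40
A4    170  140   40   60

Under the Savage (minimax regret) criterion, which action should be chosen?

A1

Column bests: S1=170, S2=220, S3=240, S4=60.
A1 regrets: 80, 180, 0, 130 → max 180
A2 regrets: 60, 0, 190, 80 → max 190
A3 regrets: 40, 70, 210, 20 → max 210
A4 regrets: 0, 80, 200, 0 → max 200
Smallest max regret = 180 → A1.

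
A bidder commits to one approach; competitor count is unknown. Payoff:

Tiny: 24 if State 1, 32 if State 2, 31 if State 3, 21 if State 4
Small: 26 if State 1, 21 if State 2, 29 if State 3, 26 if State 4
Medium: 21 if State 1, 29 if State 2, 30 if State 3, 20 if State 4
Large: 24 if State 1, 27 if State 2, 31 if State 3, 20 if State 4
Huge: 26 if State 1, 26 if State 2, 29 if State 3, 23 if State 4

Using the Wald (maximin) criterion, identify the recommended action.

Huge

Row minima: Tiny=21, Small=21, Medium=20, Large=20, Huge=23
Best worst-case = 23 → Huge.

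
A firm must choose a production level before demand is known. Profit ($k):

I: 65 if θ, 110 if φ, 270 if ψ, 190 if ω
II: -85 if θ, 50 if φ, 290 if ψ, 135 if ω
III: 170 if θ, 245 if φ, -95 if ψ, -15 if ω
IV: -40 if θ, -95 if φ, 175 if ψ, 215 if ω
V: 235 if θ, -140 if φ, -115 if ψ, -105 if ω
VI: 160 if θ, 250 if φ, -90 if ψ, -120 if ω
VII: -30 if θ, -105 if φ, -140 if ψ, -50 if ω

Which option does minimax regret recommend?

I

Column bests: θ=235, φ=250, ψ=290, ω=215.
I regrets: 170, 140, 20, 25 → max 170
II regrets: 320, 200, 0, 80 → max 320
III regrets: 65, 5, 385, 230 → max 385
IV regrets: 275, 345, 115, 0 → max 345
V regrets: 0, 390, 405, 320 → max 405
VI regrets: 75, 0, 380, 335 → max 380
VII regrets: 265, 355, 430, 265 → max 430
Smallest max regret = 170 → I.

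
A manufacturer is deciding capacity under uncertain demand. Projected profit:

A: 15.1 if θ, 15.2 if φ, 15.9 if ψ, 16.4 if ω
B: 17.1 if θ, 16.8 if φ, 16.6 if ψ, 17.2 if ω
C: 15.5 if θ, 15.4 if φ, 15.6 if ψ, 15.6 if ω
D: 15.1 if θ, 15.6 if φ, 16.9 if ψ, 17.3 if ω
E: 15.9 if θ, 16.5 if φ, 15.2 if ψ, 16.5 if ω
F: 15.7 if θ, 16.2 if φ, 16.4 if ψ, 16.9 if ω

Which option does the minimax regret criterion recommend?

B

Column bests: θ=17.1, φ=16.8, ψ=16.9, ω=17.3.
A regrets: 2.0, 1.6, 1.0, 0.9 → max 2.0
B regrets: 0.0, 0.0, 0.3, 0.1 → max 0.3
C regrets: 1.6, 1.4, 1.3, 1.7 → max 1.7
D regrets: 2.0, 1.2, 0.0, 0.0 → max 2.0
E regrets: 1.2, 0.3, 1.7, 0.8 → max 1.7
F regrets: 1.4, 0.6, 0.5, 0.4 → max 1.4
Smallest max regret = 0.3 → B.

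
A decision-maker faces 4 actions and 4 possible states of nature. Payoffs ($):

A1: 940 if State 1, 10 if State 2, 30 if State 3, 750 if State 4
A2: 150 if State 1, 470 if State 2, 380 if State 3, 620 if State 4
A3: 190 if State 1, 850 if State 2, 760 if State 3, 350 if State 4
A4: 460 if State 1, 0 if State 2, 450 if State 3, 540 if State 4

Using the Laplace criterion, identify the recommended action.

Row averages: A1=432.5, A2=405, A3=537.5, A4=362.5
Highest average = 537.5 → A3.

A3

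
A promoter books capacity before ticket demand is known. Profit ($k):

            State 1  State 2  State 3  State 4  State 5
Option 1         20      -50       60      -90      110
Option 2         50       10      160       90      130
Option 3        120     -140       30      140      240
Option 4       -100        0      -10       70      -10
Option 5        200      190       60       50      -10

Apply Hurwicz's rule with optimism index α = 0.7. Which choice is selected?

Option 5

Option 1: 0.7·110 + 0.3·(-90) = 50
Option 2: 0.7·160 + 0.3·10 = 115
Option 3: 0.7·240 + 0.3·(-140) = 126
Option 4: 0.7·70 + 0.3·(-100) = 19
Option 5: 0.7·200 + 0.3·(-10) = 137
Highest Hurwicz score = 137 → Option 5.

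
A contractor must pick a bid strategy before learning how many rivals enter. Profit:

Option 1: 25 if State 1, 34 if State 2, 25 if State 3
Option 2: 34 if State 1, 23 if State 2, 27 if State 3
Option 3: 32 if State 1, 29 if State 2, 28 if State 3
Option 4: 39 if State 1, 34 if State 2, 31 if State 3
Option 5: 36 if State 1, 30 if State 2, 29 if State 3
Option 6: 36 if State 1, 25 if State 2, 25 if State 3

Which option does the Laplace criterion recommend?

Option 4

Row averages: Option 1=28, Option 2=28, Option 3=89/3, Option 4=104/3, Option 5=95/3, Option 6=86/3
Highest average = 104/3 → Option 4.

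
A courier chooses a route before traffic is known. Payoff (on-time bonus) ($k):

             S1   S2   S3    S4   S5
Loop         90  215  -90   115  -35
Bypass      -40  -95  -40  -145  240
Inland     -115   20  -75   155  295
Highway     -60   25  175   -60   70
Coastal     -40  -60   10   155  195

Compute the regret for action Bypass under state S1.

Best payoff under S1 is 90.
Regret = 90 − (-40) = 130.

130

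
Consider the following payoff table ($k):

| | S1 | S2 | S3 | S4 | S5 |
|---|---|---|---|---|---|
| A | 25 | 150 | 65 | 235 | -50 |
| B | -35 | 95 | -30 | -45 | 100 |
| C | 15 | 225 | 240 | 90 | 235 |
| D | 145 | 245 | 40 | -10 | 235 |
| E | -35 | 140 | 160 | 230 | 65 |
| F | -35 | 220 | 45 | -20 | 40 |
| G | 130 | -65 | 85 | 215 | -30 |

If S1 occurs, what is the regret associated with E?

180

Best payoff under S1 is 145.
Regret = 145 − (-35) = 180.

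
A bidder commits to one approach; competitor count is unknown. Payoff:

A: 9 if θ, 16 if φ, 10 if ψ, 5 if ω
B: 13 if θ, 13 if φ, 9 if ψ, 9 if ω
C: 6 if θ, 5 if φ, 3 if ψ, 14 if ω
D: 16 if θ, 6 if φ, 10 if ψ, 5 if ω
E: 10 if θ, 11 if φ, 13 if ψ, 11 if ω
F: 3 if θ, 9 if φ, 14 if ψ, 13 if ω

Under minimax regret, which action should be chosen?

B

Column bests: θ=16, φ=16, ψ=14, ω=14.
A regrets: 7, 0, 4, 9 → max 9
B regrets: 3, 3, 5, 5 → max 5
C regrets: 10, 11, 11, 0 → max 11
D regrets: 0, 10, 4, 9 → max 10
E regrets: 6, 5, 1, 3 → max 6
F regrets: 13, 7, 0, 1 → max 13
Smallest max regret = 5 → B.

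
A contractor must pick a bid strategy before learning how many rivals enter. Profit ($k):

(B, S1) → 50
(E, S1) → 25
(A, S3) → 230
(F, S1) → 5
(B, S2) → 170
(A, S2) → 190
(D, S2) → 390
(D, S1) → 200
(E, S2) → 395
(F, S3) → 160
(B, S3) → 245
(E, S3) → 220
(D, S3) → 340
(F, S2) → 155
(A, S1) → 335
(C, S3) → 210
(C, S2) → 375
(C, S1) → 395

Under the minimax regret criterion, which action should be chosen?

C

Column bests: S1=395, S2=395, S3=340.
A regrets: 60, 205, 110 → max 205
B regrets: 345, 225, 95 → max 345
C regrets: 0, 20, 130 → max 130
D regrets: 195, 5, 0 → max 195
E regrets: 370, 0, 120 → max 370
F regrets: 390, 240, 180 → max 390
Smallest max regret = 130 → C.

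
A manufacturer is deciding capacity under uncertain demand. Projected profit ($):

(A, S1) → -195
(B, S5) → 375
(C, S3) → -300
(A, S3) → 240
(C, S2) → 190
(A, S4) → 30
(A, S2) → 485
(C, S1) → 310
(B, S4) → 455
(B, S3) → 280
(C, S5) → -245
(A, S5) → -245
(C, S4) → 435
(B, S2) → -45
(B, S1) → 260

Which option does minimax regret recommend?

B

Column bests: S1=310, S2=485, S3=280, S4=455, S5=375.
A regrets: 505, 0, 40, 425, 620 → max 620
B regrets: 50, 530, 0, 0, 0 → max 530
C regrets: 0, 295, 580, 20, 620 → max 620
Smallest max regret = 530 → B.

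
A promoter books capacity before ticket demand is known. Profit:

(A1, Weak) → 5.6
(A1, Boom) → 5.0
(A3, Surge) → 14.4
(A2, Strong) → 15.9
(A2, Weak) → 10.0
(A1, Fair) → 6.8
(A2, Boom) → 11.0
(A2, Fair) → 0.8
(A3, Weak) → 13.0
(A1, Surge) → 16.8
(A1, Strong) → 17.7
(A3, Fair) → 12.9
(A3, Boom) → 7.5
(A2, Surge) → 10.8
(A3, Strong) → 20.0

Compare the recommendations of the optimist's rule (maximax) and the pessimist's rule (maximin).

Row maxima: A1=17.7, A2=15.9, A3=20.0
Best best-case = 20.0 → A3.
Row minima: A1=5.0, A2=0.8, A3=7.5
Best worst-case = 7.5 → A3.

maximax → A3; maximin → A3 (agree)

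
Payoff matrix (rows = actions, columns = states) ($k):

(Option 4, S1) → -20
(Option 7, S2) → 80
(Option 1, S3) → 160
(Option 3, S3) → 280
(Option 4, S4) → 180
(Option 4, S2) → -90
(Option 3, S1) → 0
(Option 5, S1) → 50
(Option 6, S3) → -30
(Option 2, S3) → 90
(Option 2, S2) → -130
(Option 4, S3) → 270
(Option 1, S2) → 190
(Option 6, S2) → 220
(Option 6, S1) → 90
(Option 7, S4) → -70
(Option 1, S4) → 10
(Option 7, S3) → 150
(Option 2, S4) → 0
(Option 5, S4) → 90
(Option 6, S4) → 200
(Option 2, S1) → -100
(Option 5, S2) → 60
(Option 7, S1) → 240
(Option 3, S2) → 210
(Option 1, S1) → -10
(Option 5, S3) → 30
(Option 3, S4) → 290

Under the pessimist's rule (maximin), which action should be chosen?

Option 5

Row minima: Option 1=-10, Option 2=-130, Option 3=0, Option 4=-90, Option 5=30, Option 6=-30, Option 7=-70
Best worst-case = 30 → Option 5.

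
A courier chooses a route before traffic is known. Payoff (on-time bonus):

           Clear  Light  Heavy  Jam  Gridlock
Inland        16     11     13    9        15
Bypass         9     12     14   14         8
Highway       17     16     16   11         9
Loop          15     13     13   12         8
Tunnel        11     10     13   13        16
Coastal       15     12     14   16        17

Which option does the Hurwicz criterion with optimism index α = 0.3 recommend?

Coastal

Inland: 0.3·16 + 0.7·9 = 11.1
Bypass: 0.3·14 + 0.7·8 = 9.8
Highway: 0.3·17 + 0.7·9 = 11.4
Loop: 0.3·15 + 0.7·8 = 10.1
Tunnel: 0.3·16 + 0.7·10 = 11.8
Coastal: 0.3·17 + 0.7·12 = 13.5
Highest Hurwicz score = 13.5 → Coastal.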